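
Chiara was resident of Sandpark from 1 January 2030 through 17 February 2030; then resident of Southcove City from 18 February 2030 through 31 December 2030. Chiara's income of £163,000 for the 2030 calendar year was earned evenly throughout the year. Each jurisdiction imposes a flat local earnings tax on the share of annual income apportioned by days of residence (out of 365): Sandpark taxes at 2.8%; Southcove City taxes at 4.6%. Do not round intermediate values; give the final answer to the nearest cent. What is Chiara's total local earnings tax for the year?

Sandpark, 1 January – 17 February 2030: 48 days → £163,000 × 2.8% × 48/365 = £600.1973
Southcove City, 18 February – 31 December 2030: 317 days → £163,000 × 4.6% × 317/365 = £6,511.9616
Total = £7,112.1589

£7,112.16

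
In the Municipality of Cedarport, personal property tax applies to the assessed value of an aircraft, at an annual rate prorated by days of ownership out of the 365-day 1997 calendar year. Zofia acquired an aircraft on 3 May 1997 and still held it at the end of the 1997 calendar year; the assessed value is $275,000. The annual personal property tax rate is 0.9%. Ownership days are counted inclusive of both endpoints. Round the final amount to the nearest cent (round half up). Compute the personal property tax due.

$1,647.74

Days held (3 May – 31 December 1997): 243 out of 365
Tax = $275,000 × 0.9% × 243/365 = $1,647.7397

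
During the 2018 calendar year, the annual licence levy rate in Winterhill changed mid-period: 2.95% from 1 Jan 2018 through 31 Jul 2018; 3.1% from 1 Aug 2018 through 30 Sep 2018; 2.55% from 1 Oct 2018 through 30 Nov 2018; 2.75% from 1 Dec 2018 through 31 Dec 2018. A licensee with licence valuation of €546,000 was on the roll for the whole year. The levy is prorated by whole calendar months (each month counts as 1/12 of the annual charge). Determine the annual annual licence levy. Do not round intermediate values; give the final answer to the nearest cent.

€15,788.50

1 Jan – 31 Jul 2018: 7 months at 2.95% → €546,000 × 2.95% × 7/12 = €9,395.7500
1 Aug – 30 Sep 2018: 2 months at 3.1% → €546,000 × 3.1% × 2/12 = €2,821.0000
1 Oct – 30 Nov 2018: 2 months at 2.55% → €546,000 × 2.55% × 2/12 = €2,320.5000
1 Dec – 31 Dec 2018: 1 month at 2.75% → €546,000 × 2.75% × 1/12 = €1,251.2500
Total = €15,788.5000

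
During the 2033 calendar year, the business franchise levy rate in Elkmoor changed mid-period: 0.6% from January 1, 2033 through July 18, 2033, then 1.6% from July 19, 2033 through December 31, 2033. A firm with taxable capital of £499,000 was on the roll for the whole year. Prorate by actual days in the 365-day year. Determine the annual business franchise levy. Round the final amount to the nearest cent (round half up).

£5,263.42

January 1 – July 18, 2033: 199 days at 0.6% → £499,000 × 0.6% × 199/365 = £1,632.3452
July 19 – December 31, 2033: 166 days at 1.6% → £499,000 × 1.6% × 166/365 = £3,631.0795
Total = £5,263.4247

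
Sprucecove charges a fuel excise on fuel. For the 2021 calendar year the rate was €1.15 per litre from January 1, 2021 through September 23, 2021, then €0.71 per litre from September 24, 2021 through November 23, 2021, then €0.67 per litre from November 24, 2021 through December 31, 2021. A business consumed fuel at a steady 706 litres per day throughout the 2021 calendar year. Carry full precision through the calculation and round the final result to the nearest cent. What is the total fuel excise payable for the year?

€264517.02

January 1 – September 23, 2021: 266 days × 706 litres/day = 187,796 litres at €1.15/litre → €215965.40
September 24 – November 23, 2021: 61 days × 706 litres/day = 43,066 litres at €0.71/litre → €30576.86
November 24 – December 31, 2021: 38 days × 706 litres/day = 26,828 litres at €0.67/litre → €17974.76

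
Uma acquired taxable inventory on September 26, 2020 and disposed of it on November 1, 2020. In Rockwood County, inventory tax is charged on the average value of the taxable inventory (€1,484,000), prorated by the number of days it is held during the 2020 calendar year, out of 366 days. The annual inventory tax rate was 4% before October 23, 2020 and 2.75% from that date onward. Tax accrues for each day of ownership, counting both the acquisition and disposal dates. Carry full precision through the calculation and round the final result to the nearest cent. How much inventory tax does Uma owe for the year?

€5,494.04

September 26 – October 22, 2020: 27 days at 4% → €1,484,000 × 4% × 27/366 = €4,379.0164
October 23 – November 1, 2020: 10 days at 2.75% → €1,484,000 × 2.75% × 10/366 = €1,115.0273
Total = €5,494.0437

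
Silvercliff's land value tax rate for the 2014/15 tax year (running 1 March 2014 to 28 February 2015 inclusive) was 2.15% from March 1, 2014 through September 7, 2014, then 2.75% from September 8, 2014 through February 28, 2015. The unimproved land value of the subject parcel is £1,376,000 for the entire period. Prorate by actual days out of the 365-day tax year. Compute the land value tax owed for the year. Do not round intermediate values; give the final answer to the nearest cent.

March 1 – September 7, 2014: 191 days at 2.15% → £1,376,000 × 2.15% × 191/365 = £15,480.9425
September 8, 2014 – February 28, 2015: 174 days at 2.75% → £1,376,000 × 2.75% × 174/365 = £18,038.7945
Total = £33,519.7370

£33,519.74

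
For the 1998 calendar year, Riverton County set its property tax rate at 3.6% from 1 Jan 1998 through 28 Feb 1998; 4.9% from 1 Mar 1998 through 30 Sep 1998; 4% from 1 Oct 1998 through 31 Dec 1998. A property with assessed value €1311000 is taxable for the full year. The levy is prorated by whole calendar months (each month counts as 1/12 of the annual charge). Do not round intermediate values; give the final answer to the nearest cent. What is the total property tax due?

€58448.75

1 Jan – 28 Feb 1998: 2 months at 3.6% → €1311000 × 3.6% × 2/12 = €7866.0000
1 Mar – 30 Sep 1998: 7 months at 4.9% → €1311000 × 4.9% × 7/12 = €37472.7500
1 Oct – 31 Dec 1998: 3 months at 4% → €1311000 × 4% × 3/12 = €13110.0000
Total = €58448.7500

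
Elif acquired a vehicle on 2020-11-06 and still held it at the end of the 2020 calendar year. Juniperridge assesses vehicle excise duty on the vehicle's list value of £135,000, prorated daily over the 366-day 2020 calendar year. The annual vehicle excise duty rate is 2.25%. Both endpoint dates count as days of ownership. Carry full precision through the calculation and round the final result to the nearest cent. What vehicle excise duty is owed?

£464.75

Days held (2020-11-06 to 2020-12-31): 56 out of 366
Tax = £135,000 × 2.25% × 56/366 = £464.7541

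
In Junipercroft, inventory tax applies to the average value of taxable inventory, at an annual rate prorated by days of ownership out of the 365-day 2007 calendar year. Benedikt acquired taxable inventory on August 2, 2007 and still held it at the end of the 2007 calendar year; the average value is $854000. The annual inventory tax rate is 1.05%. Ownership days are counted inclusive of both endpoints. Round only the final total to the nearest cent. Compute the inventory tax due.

$3734.20

Days held (August 2 – December 31, 2007): 152 out of 365
Tax = $854000 × 1.05% × 152/365 = $3734.2027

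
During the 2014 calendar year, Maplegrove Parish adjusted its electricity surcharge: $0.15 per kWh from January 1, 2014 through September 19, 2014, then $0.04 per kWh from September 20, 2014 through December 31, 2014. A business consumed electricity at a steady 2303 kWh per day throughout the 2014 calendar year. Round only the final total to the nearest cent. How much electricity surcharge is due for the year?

$99,996.26

January 1 – September 19, 2014: 262 days × 2303 kWh/day = 603,386 kWh at $0.15/kWh → $90,507.90
September 20 – December 31, 2014: 103 days × 2303 kWh/day = 237,209 kWh at $0.04/kWh → $9,488.36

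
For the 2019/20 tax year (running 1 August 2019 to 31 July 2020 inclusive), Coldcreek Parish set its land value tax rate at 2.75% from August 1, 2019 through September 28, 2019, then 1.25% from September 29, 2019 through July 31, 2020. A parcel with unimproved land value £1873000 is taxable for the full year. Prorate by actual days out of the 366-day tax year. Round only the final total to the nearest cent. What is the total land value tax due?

£27941.48

August 1 – September 28, 2019: 59 days at 2.75% → £1873000 × 2.75% × 59/366 = £8303.1216
September 29, 2019 – July 31, 2020: 307 days at 1.25% → £1873000 × 1.25% × 307/366 = £19638.3538
Total = £27941.4754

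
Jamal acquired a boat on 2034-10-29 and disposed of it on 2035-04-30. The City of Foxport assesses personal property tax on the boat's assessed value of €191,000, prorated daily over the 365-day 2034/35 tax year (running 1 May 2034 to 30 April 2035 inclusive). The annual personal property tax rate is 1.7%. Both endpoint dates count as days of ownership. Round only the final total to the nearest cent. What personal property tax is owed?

Days held (2034-10-29 to 2035-04-30): 184 out of 365
Tax = €191,000 × 1.7% × 184/365 = €1,636.8438

€1,636.84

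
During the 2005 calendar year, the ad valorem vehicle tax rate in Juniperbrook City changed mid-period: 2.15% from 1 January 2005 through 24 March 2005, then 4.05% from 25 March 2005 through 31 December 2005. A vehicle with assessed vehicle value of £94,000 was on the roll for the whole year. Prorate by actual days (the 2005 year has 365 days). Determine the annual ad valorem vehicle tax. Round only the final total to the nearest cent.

£3,400.87

1 January – 24 March 2005: 83 days at 2.15% → £94,000 × 2.15% × 83/365 = £459.5699
25 March – 31 December 2005: 282 days at 4.05% → £94,000 × 4.05% × 282/365 = £2,941.2986
Total = £3,400.8685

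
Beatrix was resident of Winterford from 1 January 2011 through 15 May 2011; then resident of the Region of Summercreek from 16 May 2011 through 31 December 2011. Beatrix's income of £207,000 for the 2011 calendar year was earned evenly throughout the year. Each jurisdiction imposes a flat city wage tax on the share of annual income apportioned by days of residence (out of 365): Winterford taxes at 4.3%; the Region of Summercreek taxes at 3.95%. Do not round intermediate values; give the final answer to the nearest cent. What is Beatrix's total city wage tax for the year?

£8,444.47

Winterford, 1 January – 15 May 2011: 135 days → £207,000 × 4.3% × 135/365 = £3,292.1507
The Region of Summercreek, 16 May – 31 December 2011: 230 days → £207,000 × 3.95% × 230/365 = £5,152.3151
Total = £8,444.4658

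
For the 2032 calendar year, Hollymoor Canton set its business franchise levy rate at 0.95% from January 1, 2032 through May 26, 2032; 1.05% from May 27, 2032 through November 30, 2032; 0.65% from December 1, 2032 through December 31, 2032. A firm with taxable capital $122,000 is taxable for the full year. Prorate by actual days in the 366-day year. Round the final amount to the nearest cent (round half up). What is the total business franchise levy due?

January 1 – May 26, 2032: 147 days at 0.95% → $122,000 × 0.95% × 147/366 = $465.5000
May 27 – November 30, 2032: 188 days at 1.05% → $122,000 × 1.05% × 188/366 = $658.0000
December 1 – December 31, 2032: 31 days at 0.65% → $122,000 × 0.65% × 31/366 = $67.1667
Total = $1,190.6667

$1,190.67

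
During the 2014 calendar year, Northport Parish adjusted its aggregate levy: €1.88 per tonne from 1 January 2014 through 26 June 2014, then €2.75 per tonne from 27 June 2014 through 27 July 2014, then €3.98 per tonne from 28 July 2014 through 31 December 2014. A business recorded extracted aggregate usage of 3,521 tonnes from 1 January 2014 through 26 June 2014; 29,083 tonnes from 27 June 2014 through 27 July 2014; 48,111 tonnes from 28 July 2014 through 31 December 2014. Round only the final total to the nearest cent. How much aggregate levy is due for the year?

1 January – 26 June 2014: 3,521 tonnes at €1.88/tonne → €6,619.48
27 June – 27 July 2014: 29,083 tonnes at €2.75/tonne → €79,978.25
28 July – 31 December 2014: 48,111 tonnes at €3.98/tonne → €191,481.78

€278,079.51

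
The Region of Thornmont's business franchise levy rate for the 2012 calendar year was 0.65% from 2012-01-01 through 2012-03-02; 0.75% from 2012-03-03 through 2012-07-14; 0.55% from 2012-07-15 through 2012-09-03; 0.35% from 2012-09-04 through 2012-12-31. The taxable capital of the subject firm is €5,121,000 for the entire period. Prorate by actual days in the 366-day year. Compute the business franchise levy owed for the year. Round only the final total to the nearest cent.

€29,452.75

2012-01-01 to 2012-03-02: 62 days at 0.65% → €5,121,000 × 0.65% × 62/366 = €5,638.6967
2012-03-03 to 2012-07-14: 134 days at 0.75% → €5,121,000 × 0.75% × 134/366 = €14,061.7623
2012-07-15 to 2012-09-03: 51 days at 0.55% → €5,121,000 × 0.55% × 51/366 = €3,924.7008
2012-09-04 to 2012-12-31: 119 days at 0.35% → €5,121,000 × 0.35% × 119/366 = €5,827.5861
Total = €29,452.7459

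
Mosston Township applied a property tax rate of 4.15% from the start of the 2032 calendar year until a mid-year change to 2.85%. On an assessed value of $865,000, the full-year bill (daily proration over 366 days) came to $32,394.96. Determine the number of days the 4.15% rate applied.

252 days

Let d = days at the first rate; then 366 − d days at the second rate.
$865,000 × [4.15%·d + 2.85%·(366−d)] / 366 = $32,394.96
Solving gives d = 252, so the new rate took effect on September 9, 2032.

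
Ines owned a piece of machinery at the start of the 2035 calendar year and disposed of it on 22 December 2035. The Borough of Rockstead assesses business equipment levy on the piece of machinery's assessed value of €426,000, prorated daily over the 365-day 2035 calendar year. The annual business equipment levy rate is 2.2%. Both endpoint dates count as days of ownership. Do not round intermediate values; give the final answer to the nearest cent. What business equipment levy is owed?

Days held (1 January – 22 December 2035): 356 out of 365
Tax = €426,000 × 2.2% × 356/365 = €9,140.9096

€9,140.91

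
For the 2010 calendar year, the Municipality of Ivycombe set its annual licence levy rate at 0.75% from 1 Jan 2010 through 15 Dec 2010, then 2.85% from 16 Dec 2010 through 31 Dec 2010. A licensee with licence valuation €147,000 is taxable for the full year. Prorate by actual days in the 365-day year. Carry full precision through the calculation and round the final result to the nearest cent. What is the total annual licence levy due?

€1,237.82

1 Jan – 15 Dec 2010: 349 days at 0.75% → €147,000 × 0.75% × 349/365 = €1,054.1712
16 Dec – 31 Dec 2010: 16 days at 2.85% → €147,000 × 2.85% × 16/365 = €183.6493
Total = €1,237.8205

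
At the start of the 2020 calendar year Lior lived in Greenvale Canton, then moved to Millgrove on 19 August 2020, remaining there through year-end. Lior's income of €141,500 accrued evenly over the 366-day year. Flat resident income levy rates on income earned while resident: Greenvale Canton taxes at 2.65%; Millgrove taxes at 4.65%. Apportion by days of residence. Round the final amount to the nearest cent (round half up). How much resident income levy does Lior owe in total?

Greenvale Canton, 1 January – 18 August 2020: 231 days → €141,500 × 2.65% × 231/366 = €2,366.6455
Millgrove, 19 August – 31 December 2020: 135 days → €141,500 × 4.65% × 135/366 = €2,426.9570
Total = €4,793.6025

€4,793.60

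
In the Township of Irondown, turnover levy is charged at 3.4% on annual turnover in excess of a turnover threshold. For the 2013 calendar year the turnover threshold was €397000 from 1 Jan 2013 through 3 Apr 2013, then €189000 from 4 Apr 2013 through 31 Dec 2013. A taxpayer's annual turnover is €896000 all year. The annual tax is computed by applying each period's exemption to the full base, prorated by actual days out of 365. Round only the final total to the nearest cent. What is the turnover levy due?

1 Jan – 3 Apr 2013: 93 days, exemption €397000 → (€896000 − €397000) × 3.4% × 93/365 = €4322.8438
4 Apr – 31 Dec 2013: 272 days, exemption €189000 → (€896000 − €189000) × 3.4% × 272/365 = €17913.2493
Total = €22236.0932

€22236.09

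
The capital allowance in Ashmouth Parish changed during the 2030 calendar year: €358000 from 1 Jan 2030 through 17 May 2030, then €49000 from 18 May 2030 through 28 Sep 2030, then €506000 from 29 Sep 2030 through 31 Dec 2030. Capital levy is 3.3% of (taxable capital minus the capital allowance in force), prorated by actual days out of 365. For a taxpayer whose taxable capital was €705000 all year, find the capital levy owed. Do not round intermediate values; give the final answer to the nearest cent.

€13936.76

1 Jan – 17 May 2030: 137 days, exemption €358000 → (€705000 − €358000) × 3.3% × 137/365 = €4298.0466
18 May – 28 Sep 2030: 134 days, exemption €49000 → (€705000 − €49000) × 3.3% × 134/365 = €7947.4849
29 Sep – 31 Dec 2030: 94 days, exemption €506000 → (€705000 − €506000) × 3.3% × 94/365 = €1691.2274
Total = €13936.7589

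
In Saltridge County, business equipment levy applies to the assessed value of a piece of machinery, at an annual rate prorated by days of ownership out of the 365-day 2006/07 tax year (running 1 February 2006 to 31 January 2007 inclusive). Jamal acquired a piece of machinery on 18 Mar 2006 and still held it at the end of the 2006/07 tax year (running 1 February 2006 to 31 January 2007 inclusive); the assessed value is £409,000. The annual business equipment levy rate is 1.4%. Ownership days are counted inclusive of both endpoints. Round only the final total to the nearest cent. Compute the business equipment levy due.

£5,020.05

Days held (18 Mar 2006 – 31 Jan 2007): 320 out of 365
Tax = £409,000 × 1.4% × 320/365 = £5,020.0548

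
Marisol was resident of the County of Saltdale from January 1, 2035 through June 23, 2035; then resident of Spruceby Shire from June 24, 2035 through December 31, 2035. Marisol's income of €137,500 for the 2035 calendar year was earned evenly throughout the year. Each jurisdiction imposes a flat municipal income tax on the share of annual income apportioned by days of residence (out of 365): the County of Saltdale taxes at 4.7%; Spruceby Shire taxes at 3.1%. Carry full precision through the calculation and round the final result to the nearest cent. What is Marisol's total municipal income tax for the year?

The County of Saltdale, January 1 – June 23, 2035: 174 days → €137,500 × 4.7% × 174/365 = €3,080.7534
Spruceby Shire, June 24 – December 31, 2035: 191 days → €137,500 × 3.1% × 191/365 = €2,230.5137
Total = €5,311.2671

€5,311.27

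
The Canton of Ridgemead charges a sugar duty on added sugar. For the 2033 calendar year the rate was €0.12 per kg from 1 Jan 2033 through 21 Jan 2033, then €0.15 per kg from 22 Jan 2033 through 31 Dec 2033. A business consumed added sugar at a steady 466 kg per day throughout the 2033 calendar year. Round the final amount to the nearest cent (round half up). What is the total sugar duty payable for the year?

€25219.92

1 Jan – 21 Jan 2033: 21 days × 466 kg/day = 9,786 kg at €0.12/kg → €1174.32
22 Jan – 31 Dec 2033: 344 days × 466 kg/day = 160,304 kg at €0.15/kg → €24045.60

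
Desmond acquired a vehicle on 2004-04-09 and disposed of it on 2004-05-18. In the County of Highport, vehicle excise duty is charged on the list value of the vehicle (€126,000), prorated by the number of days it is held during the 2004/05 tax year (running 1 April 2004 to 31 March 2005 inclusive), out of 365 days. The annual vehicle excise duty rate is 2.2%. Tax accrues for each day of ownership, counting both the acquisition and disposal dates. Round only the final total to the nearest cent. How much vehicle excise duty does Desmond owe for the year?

Days held (2004-04-09 to 2004-05-18): 40 out of 365
Tax = €126,000 × 2.2% × 40/365 = €303.7808

€303.78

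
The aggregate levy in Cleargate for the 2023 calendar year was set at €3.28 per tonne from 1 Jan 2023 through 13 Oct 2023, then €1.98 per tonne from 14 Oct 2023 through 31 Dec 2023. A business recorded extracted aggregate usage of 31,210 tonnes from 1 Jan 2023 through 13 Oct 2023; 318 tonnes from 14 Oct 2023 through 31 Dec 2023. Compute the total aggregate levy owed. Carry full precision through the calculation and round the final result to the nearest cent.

1 Jan – 13 Oct 2023: 31,210 tonnes at €3.28/tonne → €102,368.80
14 Oct – 31 Dec 2023: 318 tonnes at €1.98/tonne → €629.64

€102,998.44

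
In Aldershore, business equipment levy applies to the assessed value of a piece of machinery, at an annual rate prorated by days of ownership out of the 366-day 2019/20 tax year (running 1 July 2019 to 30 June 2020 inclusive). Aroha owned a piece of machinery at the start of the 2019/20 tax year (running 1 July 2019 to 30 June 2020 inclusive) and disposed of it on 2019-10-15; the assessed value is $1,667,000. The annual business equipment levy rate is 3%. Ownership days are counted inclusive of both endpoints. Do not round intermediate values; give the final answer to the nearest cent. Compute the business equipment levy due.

$14,620.41

Days held (2019-07-01 to 2019-10-15): 107 out of 366
Tax = $1,667,000 × 3% × 107/366 = $14,620.4098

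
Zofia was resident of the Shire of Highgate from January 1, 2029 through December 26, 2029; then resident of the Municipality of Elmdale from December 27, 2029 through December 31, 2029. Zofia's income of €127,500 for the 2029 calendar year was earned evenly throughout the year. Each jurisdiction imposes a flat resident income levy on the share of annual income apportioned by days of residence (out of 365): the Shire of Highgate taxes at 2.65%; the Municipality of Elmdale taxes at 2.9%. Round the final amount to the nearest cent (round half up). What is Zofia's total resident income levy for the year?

€3,383.12

The Shire of Highgate, January 1 – December 26, 2029: 360 days → €127,500 × 2.65% × 360/365 = €3,332.4658
The Municipality of Elmdale, December 27 – December 31, 2029: 5 days → €127,500 × 2.9% × 5/365 = €50.6507
Total = €3,383.1164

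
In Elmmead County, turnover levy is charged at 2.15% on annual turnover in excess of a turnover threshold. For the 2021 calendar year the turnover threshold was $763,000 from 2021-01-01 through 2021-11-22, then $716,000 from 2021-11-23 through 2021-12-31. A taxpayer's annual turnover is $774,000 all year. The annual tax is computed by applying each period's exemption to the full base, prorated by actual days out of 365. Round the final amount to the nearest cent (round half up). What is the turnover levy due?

2021-01-01 to 2021-11-22: 326 days, exemption $763,000 → ($774,000 − $763,000) × 2.15% × 326/365 = $211.2301
2021-11-23 to 2021-12-31: 39 days, exemption $716,000 → ($774,000 − $716,000) × 2.15% × 39/365 = $133.2411
Total = $344.4712

$344.47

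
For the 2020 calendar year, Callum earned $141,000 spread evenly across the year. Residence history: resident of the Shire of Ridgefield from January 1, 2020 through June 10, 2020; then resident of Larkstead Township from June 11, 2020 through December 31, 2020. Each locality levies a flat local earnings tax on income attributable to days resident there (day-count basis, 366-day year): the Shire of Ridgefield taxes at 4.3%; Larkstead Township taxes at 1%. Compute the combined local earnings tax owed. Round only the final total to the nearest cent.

The Shire of Ridgefield, January 1 – June 10, 2020: 162 days → $141,000 × 4.3% × 162/366 = $2,683.6230
Larkstead Township, June 11 – December 31, 2020: 204 days → $141,000 × 1% × 204/366 = $785.9016
Total = $3,469.5246

$3,469.52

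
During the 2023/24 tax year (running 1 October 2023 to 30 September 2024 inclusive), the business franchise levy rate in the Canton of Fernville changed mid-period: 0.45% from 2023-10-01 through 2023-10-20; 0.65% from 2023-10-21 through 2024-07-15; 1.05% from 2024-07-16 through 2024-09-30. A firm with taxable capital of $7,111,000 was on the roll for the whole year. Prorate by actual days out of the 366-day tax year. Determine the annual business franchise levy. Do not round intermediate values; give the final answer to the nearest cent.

2023-10-01 to 2023-10-20: 20 days at 0.45% → $7,111,000 × 0.45% × 20/366 = $1,748.6066
2023-10-21 to 2024-07-15: 269 days at 0.65% → $7,111,000 × 0.65% × 269/366 = $33,971.5396
2024-07-16 to 2024-09-30: 77 days at 1.05% → $7,111,000 × 1.05% × 77/366 = $15,708.3156
Total = $51,428.4617

$51,428.46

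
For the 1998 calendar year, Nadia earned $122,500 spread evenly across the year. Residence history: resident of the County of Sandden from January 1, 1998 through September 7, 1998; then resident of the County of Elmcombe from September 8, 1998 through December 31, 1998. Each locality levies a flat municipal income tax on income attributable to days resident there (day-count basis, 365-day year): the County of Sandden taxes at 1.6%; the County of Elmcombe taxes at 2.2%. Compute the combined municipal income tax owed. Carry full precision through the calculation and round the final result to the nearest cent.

$2,191.58

The County of Sandden, January 1 – September 7, 1998: 250 days → $122,500 × 1.6% × 250/365 = $1,342.4658
The County of Elmcombe, September 8 – December 31, 1998: 115 days → $122,500 × 2.2% × 115/365 = $849.1096
Total = $2,191.5753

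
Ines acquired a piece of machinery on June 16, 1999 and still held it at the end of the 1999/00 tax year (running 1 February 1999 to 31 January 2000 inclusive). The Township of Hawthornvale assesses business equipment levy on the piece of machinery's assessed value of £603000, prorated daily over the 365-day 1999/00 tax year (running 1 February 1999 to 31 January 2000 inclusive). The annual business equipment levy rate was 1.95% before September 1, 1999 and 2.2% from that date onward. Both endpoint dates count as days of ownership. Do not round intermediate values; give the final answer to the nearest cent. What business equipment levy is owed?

June 16 – August 31, 1999: 77 days at 1.95% → £603000 × 1.95% × 77/365 = £2480.5603
September 1, 1999 – January 31, 2000: 153 days at 2.2% → £603000 × 2.2% × 153/365 = £5560.8164
Total = £8041.3767

£8041.38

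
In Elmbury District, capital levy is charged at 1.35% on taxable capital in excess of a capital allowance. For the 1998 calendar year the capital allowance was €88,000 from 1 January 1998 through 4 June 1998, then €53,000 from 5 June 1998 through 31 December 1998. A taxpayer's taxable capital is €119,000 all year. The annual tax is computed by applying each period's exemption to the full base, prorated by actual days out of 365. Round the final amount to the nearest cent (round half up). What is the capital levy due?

€690.35

1 January – 4 June 1998: 155 days, exemption €88,000 → (€119,000 − €88,000) × 1.35% × 155/365 = €177.7192
5 June – 31 December 1998: 210 days, exemption €53,000 → (€119,000 − €53,000) × 1.35% × 210/365 = €512.6301
Total = €690.3493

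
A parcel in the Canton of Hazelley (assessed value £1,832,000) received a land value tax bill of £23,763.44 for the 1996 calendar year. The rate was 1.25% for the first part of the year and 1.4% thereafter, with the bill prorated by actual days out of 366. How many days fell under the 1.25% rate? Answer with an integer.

251 days

Let d = days at the first rate; then 366 − d days at the second rate.
£1,832,000 × [1.25%·d + 1.4%·(366−d)] / 366 = £23,763.44
Solving gives d = 251, so the new rate took effect on 8 September 1996.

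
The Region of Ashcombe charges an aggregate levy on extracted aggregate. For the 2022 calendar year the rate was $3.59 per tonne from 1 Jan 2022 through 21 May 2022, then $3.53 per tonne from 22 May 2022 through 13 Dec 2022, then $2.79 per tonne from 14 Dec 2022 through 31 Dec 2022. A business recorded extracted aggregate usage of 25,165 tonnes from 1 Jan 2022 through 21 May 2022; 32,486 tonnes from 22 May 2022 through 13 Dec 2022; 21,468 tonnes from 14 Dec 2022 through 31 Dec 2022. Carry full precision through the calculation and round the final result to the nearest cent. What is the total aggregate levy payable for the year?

1 Jan – 21 May 2022: 25,165 tonnes at $3.59/tonne → $90,342.35
22 May – 13 Dec 2022: 32,486 tonnes at $3.53/tonne → $114,675.58
14 Dec – 31 Dec 2022: 21,468 tonnes at $2.79/tonne → $59,895.72

$264,913.65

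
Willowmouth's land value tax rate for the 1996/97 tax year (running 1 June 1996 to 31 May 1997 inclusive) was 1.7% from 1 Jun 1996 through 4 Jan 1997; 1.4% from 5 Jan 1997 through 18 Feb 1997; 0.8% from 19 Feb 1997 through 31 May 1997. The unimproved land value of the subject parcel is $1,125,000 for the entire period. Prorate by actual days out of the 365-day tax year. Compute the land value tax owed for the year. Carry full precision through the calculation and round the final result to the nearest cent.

$15,879.45

1 Jun 1996 – 4 Jan 1997: 218 days at 1.7% → $1,125,000 × 1.7% × 218/365 = $11,422.6027
5 Jan – 18 Feb 1997: 45 days at 1.4% → $1,125,000 × 1.4% × 45/365 = $1,941.7808
19 Feb – 31 May 1997: 102 days at 0.8% → $1,125,000 × 0.8% × 102/365 = $2,515.0685
Total = $15,879.4521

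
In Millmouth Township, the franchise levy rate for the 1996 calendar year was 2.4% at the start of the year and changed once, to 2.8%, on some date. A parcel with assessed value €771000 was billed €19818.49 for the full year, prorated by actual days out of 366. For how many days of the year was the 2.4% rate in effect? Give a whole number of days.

Let d = days at the first rate; then 366 − d days at the second rate.
€771000 × [2.4%·d + 2.8%·(366−d)] / 366 = €19818.49
Solving gives d = 210, so the new rate took effect on 29 July 1996.

210 days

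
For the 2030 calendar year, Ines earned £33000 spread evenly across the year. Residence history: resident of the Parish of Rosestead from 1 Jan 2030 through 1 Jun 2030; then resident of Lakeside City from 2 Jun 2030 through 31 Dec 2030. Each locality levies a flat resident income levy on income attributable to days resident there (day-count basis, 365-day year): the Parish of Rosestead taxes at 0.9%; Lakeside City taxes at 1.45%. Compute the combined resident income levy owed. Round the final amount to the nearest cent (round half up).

The Parish of Rosestead, 1 Jan – 1 Jun 2030: 152 days → £33000 × 0.9% × 152/365 = £123.6822
Lakeside City, 2 Jun – 31 Dec 2030: 213 days → £33000 × 1.45% × 213/365 = £279.2342
Total = £402.9164

£402.92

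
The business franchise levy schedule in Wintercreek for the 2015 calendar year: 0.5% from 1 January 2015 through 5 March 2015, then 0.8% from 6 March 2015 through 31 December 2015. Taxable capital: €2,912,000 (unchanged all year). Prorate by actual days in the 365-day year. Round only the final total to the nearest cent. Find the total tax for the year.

1 January – 5 March 2015: 64 days at 0.5% → €2,912,000 × 0.5% × 64/365 = €2,552.9863
6 March – 31 December 2015: 301 days at 0.8% → €2,912,000 × 0.8% × 301/365 = €19,211.2219
Total = €21,764.2082

€21,764.21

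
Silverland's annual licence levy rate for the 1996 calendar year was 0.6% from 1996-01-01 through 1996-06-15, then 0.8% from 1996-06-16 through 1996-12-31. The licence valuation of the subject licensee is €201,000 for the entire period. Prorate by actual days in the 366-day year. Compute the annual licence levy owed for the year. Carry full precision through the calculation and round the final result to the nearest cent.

1996-01-01 to 1996-06-15: 167 days at 0.6% → €201,000 × 0.6% × 167/366 = €550.2787
1996-06-16 to 1996-12-31: 199 days at 0.8% → €201,000 × 0.8% × 199/366 = €874.2951
Total = €1,424.5738

€1,424.57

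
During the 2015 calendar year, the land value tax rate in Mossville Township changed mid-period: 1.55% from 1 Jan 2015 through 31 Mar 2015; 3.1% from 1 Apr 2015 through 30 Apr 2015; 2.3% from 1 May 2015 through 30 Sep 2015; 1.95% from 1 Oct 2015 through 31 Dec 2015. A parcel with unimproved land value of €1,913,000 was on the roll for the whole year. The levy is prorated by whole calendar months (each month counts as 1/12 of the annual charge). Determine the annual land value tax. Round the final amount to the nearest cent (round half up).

1 Jan – 31 Mar 2015: 3 months at 1.55% → €1,913,000 × 1.55% × 3/12 = €7,412.8750
1 Apr – 30 Apr 2015: 1 month at 3.1% → €1,913,000 × 3.1% × 1/12 = €4,941.9167
1 May – 30 Sep 2015: 5 months at 2.3% → €1,913,000 × 2.3% × 5/12 = €18,332.9167
1 Oct – 31 Dec 2015: 3 months at 1.95% → €1,913,000 × 1.95% × 3/12 = €9,325.8750
Total = €40,013.5833

€40,013.58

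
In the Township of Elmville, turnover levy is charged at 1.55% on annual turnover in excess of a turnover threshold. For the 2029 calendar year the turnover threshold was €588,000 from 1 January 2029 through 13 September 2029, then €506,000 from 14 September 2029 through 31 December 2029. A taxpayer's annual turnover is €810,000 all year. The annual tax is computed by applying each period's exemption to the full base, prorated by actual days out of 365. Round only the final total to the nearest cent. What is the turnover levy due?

€3,820.56

1 January – 13 September 2029: 256 days, exemption €588,000 → (€810,000 − €588,000) × 1.55% × 256/365 = €2,413.4137
14 September – 31 December 2029: 109 days, exemption €506,000 → (€810,000 − €506,000) × 1.55% × 109/365 = €1,407.1452
Total = €3,820.5589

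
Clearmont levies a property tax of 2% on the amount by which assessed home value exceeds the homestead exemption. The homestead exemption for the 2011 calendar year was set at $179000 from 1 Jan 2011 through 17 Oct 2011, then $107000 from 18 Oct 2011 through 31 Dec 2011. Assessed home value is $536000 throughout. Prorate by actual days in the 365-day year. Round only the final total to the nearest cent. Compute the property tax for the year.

$7435.89

1 Jan – 17 Oct 2011: 290 days, exemption $179000 → ($536000 − $179000) × 2% × 290/365 = $5672.8767
18 Oct – 31 Dec 2011: 75 days, exemption $107000 → ($536000 − $107000) × 2% × 75/365 = $1763.0137
Total = $7435.8904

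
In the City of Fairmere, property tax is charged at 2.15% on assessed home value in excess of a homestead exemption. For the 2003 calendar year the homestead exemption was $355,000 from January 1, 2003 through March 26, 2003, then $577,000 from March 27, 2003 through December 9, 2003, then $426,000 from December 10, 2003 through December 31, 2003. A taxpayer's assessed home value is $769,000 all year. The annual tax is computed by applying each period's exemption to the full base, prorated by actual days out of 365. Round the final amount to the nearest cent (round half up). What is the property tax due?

January 1 – March 26, 2003: 85 days, exemption $355,000 → ($769,000 − $355,000) × 2.15% × 85/365 = $2,072.8356
March 27 – December 9, 2003: 258 days, exemption $577,000 → ($769,000 − $577,000) × 2.15% × 258/365 = $2,917.8740
December 10 – December 31, 2003: 22 days, exemption $426,000 → ($769,000 − $426,000) × 2.15% × 22/365 = $444.4904
Total = $5,435.2000

$5,435.20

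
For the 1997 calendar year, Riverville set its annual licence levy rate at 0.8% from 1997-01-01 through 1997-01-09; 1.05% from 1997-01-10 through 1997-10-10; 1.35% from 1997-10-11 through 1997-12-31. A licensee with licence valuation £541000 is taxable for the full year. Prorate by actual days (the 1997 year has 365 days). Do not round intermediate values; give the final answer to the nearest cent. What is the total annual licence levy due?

£6011.77

1997-01-01 to 1997-01-09: 9 days at 0.8% → £541000 × 0.8% × 9/365 = £106.7178
1997-01-10 to 1997-10-10: 274 days at 1.05% → £541000 × 1.05% × 274/365 = £4264.2658
1997-10-11 to 1997-12-31: 82 days at 1.35% → £541000 × 1.35% × 82/365 = £1640.7863
Total = £6011.7699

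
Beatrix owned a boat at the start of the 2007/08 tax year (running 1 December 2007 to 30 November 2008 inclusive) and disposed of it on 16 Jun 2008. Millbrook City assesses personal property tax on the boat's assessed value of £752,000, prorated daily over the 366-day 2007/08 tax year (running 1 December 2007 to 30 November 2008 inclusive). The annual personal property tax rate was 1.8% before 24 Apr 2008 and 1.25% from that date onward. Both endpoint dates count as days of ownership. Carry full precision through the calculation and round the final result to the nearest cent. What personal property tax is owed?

£6,749.51

1 Dec 2007 – 23 Apr 2008: 145 days at 1.8% → £752,000 × 1.8% × 145/366 = £5,362.6230
24 Apr – 16 Jun 2008: 54 days at 1.25% → £752,000 × 1.25% × 54/366 = £1,386.8852
Total = £6,749.5082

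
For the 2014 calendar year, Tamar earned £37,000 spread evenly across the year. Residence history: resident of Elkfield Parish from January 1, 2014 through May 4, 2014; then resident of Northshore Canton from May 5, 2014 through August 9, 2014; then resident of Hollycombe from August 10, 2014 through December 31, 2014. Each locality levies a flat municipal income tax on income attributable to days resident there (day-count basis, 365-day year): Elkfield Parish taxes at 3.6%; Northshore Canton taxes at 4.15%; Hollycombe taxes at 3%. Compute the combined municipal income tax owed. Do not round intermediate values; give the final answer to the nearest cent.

£1,298.50

Elkfield Parish, January 1 – May 4, 2014: 124 days → £37,000 × 3.6% × 124/365 = £452.5151
Northshore Canton, May 5 – August 9, 2014: 97 days → £37,000 × 4.15% × 97/365 = £408.0644
Hollycombe, August 10 – December 31, 2014: 144 days → £37,000 × 3% × 144/365 = £437.9178
Total = £1,298.4973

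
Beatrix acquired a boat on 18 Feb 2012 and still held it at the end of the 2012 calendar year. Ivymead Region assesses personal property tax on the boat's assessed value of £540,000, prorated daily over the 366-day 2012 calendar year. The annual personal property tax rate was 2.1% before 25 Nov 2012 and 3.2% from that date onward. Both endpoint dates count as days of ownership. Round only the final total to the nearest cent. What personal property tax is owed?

18 Feb – 24 Nov 2012: 281 days at 2.1% → £540,000 × 2.1% × 281/366 = £8,706.3934
25 Nov – 31 Dec 2012: 37 days at 3.2% → £540,000 × 3.2% × 37/366 = £1,746.8852
Total = £10,453.2787

£10,453.28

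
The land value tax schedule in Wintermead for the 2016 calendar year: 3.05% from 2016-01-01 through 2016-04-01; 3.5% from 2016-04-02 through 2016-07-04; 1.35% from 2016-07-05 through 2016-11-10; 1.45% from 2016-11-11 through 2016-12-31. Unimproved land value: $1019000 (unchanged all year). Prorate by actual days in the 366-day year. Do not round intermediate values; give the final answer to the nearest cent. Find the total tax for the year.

2016-01-01 to 2016-04-01: 92 days at 3.05% → $1019000 × 3.05% × 92/366 = $7812.3333
2016-04-02 to 2016-07-04: 94 days at 3.5% → $1019000 × 3.5% × 94/366 = $9159.8634
2016-07-05 to 2016-11-10: 129 days at 1.35% → $1019000 × 1.35% × 129/366 = $4848.6025
2016-11-11 to 2016-12-31: 51 days at 1.45% → $1019000 × 1.45% × 51/366 = $2058.8811
Total = $23879.6803

$23879.68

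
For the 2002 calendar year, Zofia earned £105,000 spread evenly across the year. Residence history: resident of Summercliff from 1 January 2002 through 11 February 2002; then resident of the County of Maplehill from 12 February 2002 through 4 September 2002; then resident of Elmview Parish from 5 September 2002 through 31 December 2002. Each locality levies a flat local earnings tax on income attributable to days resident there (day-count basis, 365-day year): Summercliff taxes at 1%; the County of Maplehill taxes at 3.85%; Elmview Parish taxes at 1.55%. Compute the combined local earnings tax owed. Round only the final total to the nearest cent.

£2,917.42

Summercliff, 1 January – 11 February 2002: 42 days → £105,000 × 1% × 42/365 = £120.8219
The County of Maplehill, 12 February – 4 September 2002: 205 days → £105,000 × 3.85% × 205/365 = £2,270.4452
Elmview Parish, 5 September – 31 December 2002: 118 days → £105,000 × 1.55% × 118/365 = £526.1507
Total = £2,917.4178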